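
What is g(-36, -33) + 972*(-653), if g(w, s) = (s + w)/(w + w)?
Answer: -15233161/24 ≈ -6.3472e+5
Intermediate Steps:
g(w, s) = (s + w)/(2*w) (g(w, s) = (s + w)/((2*w)) = (s + w)*(1/(2*w)) = (s + w)/(2*w))
g(-36, -33) + 972*(-653) = (½)*(-33 - 36)/(-36) + 972*(-653) = (½)*(-1/36)*(-69) - 634716 = 23/24 - 634716 = -15233161/24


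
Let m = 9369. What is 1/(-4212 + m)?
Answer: 1/5157 ≈ 0.00019391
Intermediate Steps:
1/(-4212 + m) = 1/(-4212 + 9369) = 1/5157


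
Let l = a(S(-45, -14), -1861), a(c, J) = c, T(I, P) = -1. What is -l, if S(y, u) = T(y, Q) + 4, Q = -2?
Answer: -3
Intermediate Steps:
S(y, u) = 3 (S(y, u) = -1 + 4 = 3)
l = 3
-l = -1*3 = -3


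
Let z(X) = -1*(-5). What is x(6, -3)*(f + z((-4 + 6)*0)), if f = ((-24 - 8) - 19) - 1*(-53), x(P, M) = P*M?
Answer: -126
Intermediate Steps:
x(P, M) = M*P
z(X) = 5
f = 2 (f = (-32 - 19) + 53 = -51 + 53 = 2)
x(6, -3)*(f + z((-4 + 6)*0)) = (-3*6)*(2 + 5) = -18*7 = -126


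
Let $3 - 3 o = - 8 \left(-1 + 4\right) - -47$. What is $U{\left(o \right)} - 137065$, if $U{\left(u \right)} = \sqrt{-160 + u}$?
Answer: $-137065 + \frac{10 i \sqrt{15}}{3} \approx -1.3707 \cdot 10^{5} + 12.91 i$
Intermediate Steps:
$o = - \frac{20}{3}$ ($o = 1 - \frac{- 8 \left(-1 + 4\right) - -47}{3} = 1 - \frac{\left(-8\right) 3 + 47}{3} = 1 - \frac{-24 + 47}{3} = 1 - \frac{23}{3} = - \frac{20}{3} \approx -6.6667$)
$U{\left(o \right)} - 137065 = \sqrt{-160 - \frac{20}{3}} - 137065 = \sqrt{- \frac{500}{3}} - 137065 = \frac{10 i \sqrt{15}}{3} - 137065 = -137065 + \frac{10 i \sqrt{15}}{3}$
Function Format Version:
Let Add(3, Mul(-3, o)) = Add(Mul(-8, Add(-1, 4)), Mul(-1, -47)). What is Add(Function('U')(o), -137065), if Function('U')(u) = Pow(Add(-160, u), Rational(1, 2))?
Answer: Add(-137065, Mul(Rational(10, 3), I, Pow(15, Rational(1, 2)))) ≈ Add(-1.3707e+5, Mul(12.910, I))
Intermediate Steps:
o = Rational(-20, 3) (o = Add(1, Mul(Rational(-1, 3), Add(Mul(-8, Add(-1, 4)), Mul(-1, -47)))) = Add(1, Mul(Rational(-1, 3), Add(Mul(-8, 3), 47))) = Add(1, Mul(Rational(-1, 3), Add(-24, 47))) = Add(1, Mul(Rational(-1, 3), 23)) = Add(1, Rational(-23, 3)) = Rational(-20, 3) ≈ -6.6667)
Add(Function('U')(o), -137065) = Add(Pow(Add(-160, Rational(-20, 3)), Rational(1, 2)), -137065) = Add(Pow(Rational(-500, 3), Rational(1, 2)), -137065) = Add(Mul(Rational(10, 3), I, Pow(15, Rational(1, 2))), -137065) = Add(-137065, Mul(Rational(10, 3), I, Pow(15, Rational(1, 2))))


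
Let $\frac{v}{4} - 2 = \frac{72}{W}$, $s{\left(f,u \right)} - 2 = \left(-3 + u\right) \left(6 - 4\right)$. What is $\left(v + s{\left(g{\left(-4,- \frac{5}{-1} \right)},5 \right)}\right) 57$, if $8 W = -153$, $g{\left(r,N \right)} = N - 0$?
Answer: $- \frac{1026}{17} \approx -60.353$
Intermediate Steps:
$g{\left(r,N \right)} = N$ ($g{\left(r,N \right)} = N + 0 = N$)
$W = - \frac{153}{8}$ ($W = \frac{1}{8} \left(-153\right) = - \frac{153}{8} \approx -19.125$)
$s{\left(f,u \right)} = -4 + 2 u$ ($s{\left(f,u \right)} = 2 + \left(-3 + u\right) \left(6 - 4\right) = 2 + \left(-3 + u\right) 2 = 2 + \left(-6 + 2 u\right) = -4 + 2 u$)
$v = - \frac{120}{17}$ ($v = 8 + 4 \frac{72}{- \frac{153}{8}} = 8 + 4 \cdot 72 \left(- \frac{8}{153}\right) = 8 + 4 \left(- \frac{64}{17}\right) = 8 - \frac{256}{17} = - \frac{120}{17} \approx -7.0588$)
$\left(v + s{\left(g{\left(-4,- \frac{5}{-1} \right)},5 \right)}\right) 57 = \left(- \frac{120}{17} + \left(-4 + 2 \cdot 5\right)\right) 57 = \left(- \frac{120}{17} + \left(-4 + 10\right)\right) 57 = \left(- \frac{120}{17} + 6\right) 57 = \left(- \frac{18}{17}\right) 57 = - \frac{1026}{17}$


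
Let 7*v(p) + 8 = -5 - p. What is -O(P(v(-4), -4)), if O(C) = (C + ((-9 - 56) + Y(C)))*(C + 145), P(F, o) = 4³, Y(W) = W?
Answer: -13167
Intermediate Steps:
v(p) = -13/7 - p/7 (v(p) = -8/7 + (-5 - p)/7 = -8/7 + (-5/7 - p/7) = -13/7 - p/7)
P(F, o) = 64
O(C) = (-65 + 2*C)*(145 + C) (O(C) = (C + ((-9 - 56) + C))*(C + 145) = (C + (-65 + C))*(145 + C) = (-65 + 2*C)*(145 + C))
-O(P(v(-4), -4)) = -(-9425 + 2*64² + 225*64) = -(-9425 + 2*4096 + 14400) = -(-9425 + 8192 + 14400) = -1*13167 = -13167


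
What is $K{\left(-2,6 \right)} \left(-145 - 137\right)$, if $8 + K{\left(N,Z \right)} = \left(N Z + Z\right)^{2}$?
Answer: $-7896$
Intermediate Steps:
$K{\left(N,Z \right)} = -8 + \left(Z + N Z\right)^{2}$ ($K{\left(N,Z \right)} = -8 + \left(N Z + Z\right)^{2} = -8 + \left(Z + N Z\right)^{2}$)
$K{\left(-2,6 \right)} \left(-145 - 137\right) = \left(-8 + 6^{2} \left(1 - 2\right)^{2}\right) \left(-145 - 137\right) = \left(-8 + 36 \left(-1\right)^{2}\right) \left(-282\right) = \left(-8 + 36 \cdot 1\right) \left(-282\right) = \left(-8 + 36\right) \left(-282\right) = 28 \left(-282\right) = -7896$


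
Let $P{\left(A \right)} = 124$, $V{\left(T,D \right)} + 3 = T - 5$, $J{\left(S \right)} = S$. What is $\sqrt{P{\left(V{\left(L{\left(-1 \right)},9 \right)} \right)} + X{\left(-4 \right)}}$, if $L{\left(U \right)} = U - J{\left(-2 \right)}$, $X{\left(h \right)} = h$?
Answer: $2 \sqrt{30} \approx 10.954$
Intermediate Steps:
$L{\left(U \right)} = 2 + U$ ($L{\left(U \right)} = U - -2 = U + 2 = 2 + U$)
$V{\left(T,D \right)} = -8 + T$ ($V{\left(T,D \right)} = -3 + \left(T - 5\right) = -3 + \left(-5 + T\right) = -8 + T$)
$\sqrt{P{\left(V{\left(L{\left(-1 \right)},9 \right)} \right)} + X{\left(-4 \right)}} = \sqrt{124 - 4} = \sqrt{120} = 2 \sqrt{30}$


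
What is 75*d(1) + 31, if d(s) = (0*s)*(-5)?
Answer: 31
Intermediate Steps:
d(s) = 0 (d(s) = 0*(-5) = 0)
75*d(1) + 31 = 75*0 + 31 = 0 + 31 = 31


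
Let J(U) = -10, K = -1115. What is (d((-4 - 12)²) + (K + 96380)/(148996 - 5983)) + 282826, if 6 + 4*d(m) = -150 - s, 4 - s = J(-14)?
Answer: 26961207967/95342 ≈ 2.8278e+5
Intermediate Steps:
s = 14 (s = 4 - 1*(-10) = 4 + 10 = 14)
d(m) = -85/2 (d(m) = -3/2 + (-150 - 1*14)/4 = -3/2 + (-150 - 14)/4 = -3/2 + (¼)*(-164) = -3/2 - 41 = -85/2)
(d((-4 - 12)²) + (K + 96380)/(148996 - 5983)) + 282826 = (-85/2 + (-1115 + 96380)/(148996 - 5983)) + 282826 = (-85/2 + 95265/143013) + 282826 = (-85/2 + 95265*(1/143013)) + 282826 = (-85/2 + 31755/47671) + 282826 = -3988525/95342 + 282826 = 26961207967/95342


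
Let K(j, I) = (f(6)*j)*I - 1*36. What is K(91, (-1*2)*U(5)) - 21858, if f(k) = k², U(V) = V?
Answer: -54654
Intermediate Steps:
K(j, I) = -36 + 36*I*j (K(j, I) = (6²*j)*I - 1*36 = (36*j)*I - 36 = 36*I*j - 36 = -36 + 36*I*j)
K(91, (-1*2)*U(5)) - 21858 = (-36 + 36*(-1*2*5)*91) - 21858 = (-36 + 36*(-2*5)*91) - 21858 = (-36 + 36*(-10)*91) - 21858 = (-36 - 32760) - 21858 = -32796 - 21858 = -54654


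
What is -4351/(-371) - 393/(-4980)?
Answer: 7271261/615860 ≈ 11.807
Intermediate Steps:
-4351/(-371) - 393/(-4980) = -4351*(-1/371) - 393*(-1/4980) = 4351/371 + 131/1660 = 7271261/615860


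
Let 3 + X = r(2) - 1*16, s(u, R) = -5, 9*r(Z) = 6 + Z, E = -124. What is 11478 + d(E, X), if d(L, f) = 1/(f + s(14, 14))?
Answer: 2387415/208 ≈ 11478.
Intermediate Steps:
r(Z) = ⅔ + Z/9 (r(Z) = (6 + Z)/9 = ⅔ + Z/9)
X = -163/9 (X = -3 + ((⅔ + (⅑)*2) - 1*16) = -3 + ((⅔ + 2/9) - 16) = -3 + (8/9 - 16) = -3 - 136/9 = -163/9 ≈ -18.111)
d(L, f) = 1/(-5 + f) (d(L, f) = 1/(f - 5) = 1/(-5 + f))
11478 + d(E, X) = 11478 + 1/(-5 - 163/9) = 11478 + 1/(-208/9) = 11478 - 9/208 = 2387415/208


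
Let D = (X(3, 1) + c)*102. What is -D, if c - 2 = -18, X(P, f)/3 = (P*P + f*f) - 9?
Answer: 1326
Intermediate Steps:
X(P, f) = -27 + 3*P² + 3*f² (X(P, f) = 3*((P*P + f*f) - 9) = 3*((P² + f²) - 9) = 3*(-9 + P² + f²) = -27 + 3*P² + 3*f²)
c = -16 (c = 2 - 18 = -16)
D = -1326 (D = ((-27 + 3*3² + 3*1²) - 16)*102 = ((-27 + 3*9 + 3*1) - 16)*102 = ((-27 + 27 + 3) - 16)*102 = (3 - 16)*102 = -13*102 = -1326)
-D = -1*(-1326) = 1326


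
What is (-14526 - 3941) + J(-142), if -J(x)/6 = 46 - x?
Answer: -19595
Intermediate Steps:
J(x) = -276 + 6*x (J(x) = -6*(46 - x) = -276 + 6*x)
(-14526 - 3941) + J(-142) = (-14526 - 3941) + (-276 + 6*(-142)) = -18467 + (-276 - 852) = -18467 - 1128 = -19595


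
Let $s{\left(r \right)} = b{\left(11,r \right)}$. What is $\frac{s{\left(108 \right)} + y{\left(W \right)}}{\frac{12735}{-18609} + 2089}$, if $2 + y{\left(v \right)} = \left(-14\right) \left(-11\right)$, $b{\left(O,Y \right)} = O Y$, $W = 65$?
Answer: $\frac{4156010}{6476911} \approx 0.64167$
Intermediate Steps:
$y{\left(v \right)} = 152$ ($y{\left(v \right)} = -2 - -154 = -2 + 154 = 152$)
$s{\left(r \right)} = 11 r$
$\frac{s{\left(108 \right)} + y{\left(W \right)}}{\frac{12735}{-18609} + 2089} = \frac{11 \cdot 108 + 152}{\frac{12735}{-18609} + 2089} = \frac{1188 + 152}{12735 \left(- \frac{1}{18609}\right) + 2089} = \frac{1340}{- \frac{4245}{6203} + 2089} = \frac{1340}{\frac{12953822}{6203}} = 1340 \cdot \frac{6203}{12953822} = \frac{4156010}{6476911}$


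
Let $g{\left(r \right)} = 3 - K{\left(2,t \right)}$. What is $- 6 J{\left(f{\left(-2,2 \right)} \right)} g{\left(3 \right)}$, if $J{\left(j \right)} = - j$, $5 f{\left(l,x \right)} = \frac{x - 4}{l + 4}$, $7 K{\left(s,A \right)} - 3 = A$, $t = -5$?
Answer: $- \frac{138}{35} \approx -3.9429$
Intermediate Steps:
$K{\left(s,A \right)} = \frac{3}{7} + \frac{A}{7}$
$f{\left(l,x \right)} = \frac{-4 + x}{5 \left(4 + l\right)}$ ($f{\left(l,x \right)} = \frac{\left(x - 4\right) \frac{1}{l + 4}}{5} = \frac{\left(x - 4\right) \frac{1}{4 + l}}{5} = \frac{\left(-4 + x\right) \frac{1}{4 + l}}{5} = \frac{\frac{1}{4 + l} \left(-4 + x\right)}{5} = \frac{-4 + x}{5 \left(4 + l\right)}$)
$g{\left(r \right)} = \frac{23}{7}$ ($g{\left(r \right)} = 3 - \left(\frac{3}{7} + \frac{1}{7} \left(-5\right)\right) = 3 - \left(\frac{3}{7} - \frac{5}{7}\right) = 3 - - \frac{2}{7} = 3 + \frac{2}{7} = \frac{23}{7}$)
$- 6 J{\left(f{\left(-2,2 \right)} \right)} g{\left(3 \right)} = - 6 \left(- \frac{-4 + 2}{5 \left(4 - 2\right)}\right) \frac{23}{7} = - 6 \left(- \frac{-2}{5 \cdot 2}\right) \frac{23}{7} = - 6 \left(\left(-1\right) \left(- \frac{1}{5}\right)\right) \frac{23}{7} = \left(-6\right) \frac{1}{5} \cdot \frac{23}{7} = \left(- \frac{6}{5}\right) \frac{23}{7} = - \frac{138}{35}$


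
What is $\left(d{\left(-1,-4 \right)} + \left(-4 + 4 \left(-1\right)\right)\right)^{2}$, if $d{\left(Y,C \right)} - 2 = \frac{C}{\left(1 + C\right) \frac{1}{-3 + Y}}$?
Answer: $\frac{1156}{9} \approx 128.44$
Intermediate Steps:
$d{\left(Y,C \right)} = 2 + \frac{C \left(-3 + Y\right)}{1 + C}$ ($d{\left(Y,C \right)} = 2 + \frac{C}{\left(1 + C\right) \frac{1}{-3 + Y}} = 2 + \frac{C}{\frac{1}{-3 + Y} \left(1 + C\right)} = 2 + C \frac{-3 + Y}{1 + C} = 2 + \frac{C \left(-3 + Y\right)}{1 + C}$)
$\left(d{\left(-1,-4 \right)} + \left(-4 + 4 \left(-1\right)\right)\right)^{2} = \left(\frac{2 - -4 - -4}{1 - 4} + \left(-4 + 4 \left(-1\right)\right)\right)^{2} = \left(\frac{2 + 4 + 4}{-3} - 8\right)^{2} = \left(\left(- \frac{1}{3}\right) 10 - 8\right)^{2} = \left(- \frac{10}{3} - 8\right)^{2} = \left(- \frac{34}{3}\right)^{2} = \frac{1156}{9}$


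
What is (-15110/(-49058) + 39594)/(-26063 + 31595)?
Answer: 971208781/135694428 ≈ 7.1573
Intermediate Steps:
(-15110/(-49058) + 39594)/(-26063 + 31595) = (-15110*(-1/49058) + 39594)/5532 = (7555/24529 + 39594)*(1/5532) = (971208781/24529)*(1/5532) = 971208781/135694428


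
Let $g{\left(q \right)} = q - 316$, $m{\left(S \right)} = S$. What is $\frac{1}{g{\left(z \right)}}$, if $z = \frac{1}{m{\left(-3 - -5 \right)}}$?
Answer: $- \frac{2}{631} \approx -0.0031696$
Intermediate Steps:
$z = \frac{1}{2}$ ($z = \frac{1}{-3 - -5} = \frac{1}{-3 + 5} = \frac{1}{2} \approx 0.5$)
$g{\left(q \right)} = -316 + q$
$\frac{1}{g{\left(z \right)}} = \frac{1}{-316 + \frac{1}{2}} = \frac{1}{- \frac{631}{2}} = - \frac{2}{631}$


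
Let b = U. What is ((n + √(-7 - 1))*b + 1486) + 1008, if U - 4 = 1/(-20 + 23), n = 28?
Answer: 7846/3 + 26*I*√2/3 ≈ 2615.3 + 12.257*I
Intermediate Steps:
U = 13/3 (U = 4 + 1/(-20 + 23) = 4 + 1/3 = 4 + ⅓ = 13/3 ≈ 4.3333)
b = 13/3 ≈ 4.3333
((n + √(-7 - 1))*b + 1486) + 1008 = ((28 + √(-7 - 1))*(13/3) + 1486) + 1008 = ((28 + √(-8))*(13/3) + 1486) + 1008 = ((28 + 2*I*√2)*(13/3) + 1486) + 1008 = ((364/3 + 26*I*√2/3) + 1486) + 1008 = (4822/3 + 26*I*√2/3) + 1008 = 7846/3 + 26*I*√2/3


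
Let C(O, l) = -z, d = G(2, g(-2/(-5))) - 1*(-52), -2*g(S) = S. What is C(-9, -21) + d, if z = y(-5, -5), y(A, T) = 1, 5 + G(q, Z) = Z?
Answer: 229/5 ≈ 45.800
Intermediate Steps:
g(S) = -S/2
G(q, Z) = -5 + Z
z = 1
d = 234/5 (d = (-5 - (-1)/(-5)) - 1*(-52) = (-5 - (-1)*(-1)/5) + 52 = (-5 - ½*⅖) + 52 = (-5 - ⅕) + 52 = -26/5 + 52 = 234/5 ≈ 46.800)
C(O, l) = -1 (C(O, l) = -1*1 = -1)
C(-9, -21) + d = -1 + 234/5 = 229/5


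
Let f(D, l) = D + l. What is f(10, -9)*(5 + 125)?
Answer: 130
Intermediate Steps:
f(10, -9)*(5 + 125) = (10 - 9)*(5 + 125) = 1*130 = 130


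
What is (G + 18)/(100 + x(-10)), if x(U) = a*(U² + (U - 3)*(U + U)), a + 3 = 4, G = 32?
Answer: 5/46 ≈ 0.10870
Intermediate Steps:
a = 1 (a = -3 + 4 = 1)
x(U) = U² + 2*U*(-3 + U) (x(U) = 1*(U² + (U - 3)*(U + U)) = 1*(U² + (-3 + U)*(2*U)) = 1*(U² + 2*U*(-3 + U)) = U² + 2*U*(-3 + U))
(G + 18)/(100 + x(-10)) = (32 + 18)/(100 + 3*(-10)*(-2 - 10)) = 50/(100 + 3*(-10)*(-12)) = 50/(100 + 360) = 50/460 = 50*(1/460) = 5/46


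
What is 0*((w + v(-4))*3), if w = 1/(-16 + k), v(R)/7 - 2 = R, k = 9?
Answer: 0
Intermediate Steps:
v(R) = 14 + 7*R
w = -1/7 (w = 1/(-16 + 9) = 1/(-7) = -1/7 ≈ -0.14286)
0*((w + v(-4))*3) = 0*((-1/7 + (14 + 7*(-4)))*3) = 0*((-1/7 + (14 - 28))*3) = 0*((-1/7 - 14)*3) = 0*(-99/7*3) = 0*(-297/7) = 0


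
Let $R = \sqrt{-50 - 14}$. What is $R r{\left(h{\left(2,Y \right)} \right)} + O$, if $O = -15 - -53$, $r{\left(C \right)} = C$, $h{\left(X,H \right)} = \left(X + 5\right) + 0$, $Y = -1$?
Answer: $38 + 56 i \approx 38.0 + 56.0 i$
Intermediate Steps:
$h{\left(X,H \right)} = 5 + X$ ($h{\left(X,H \right)} = \left(5 + X\right) + 0 = 5 + X$)
$R = 8 i$ ($R = \sqrt{-64} = 8 i \approx 8.0 i$)
$O = 38$ ($O = -15 + 53 = 38$)
$R r{\left(h{\left(2,Y \right)} \right)} + O = 8 i \left(5 + 2\right) + 38 = 8 i 7 + 38 = 56 i + 38 = 38 + 56 i$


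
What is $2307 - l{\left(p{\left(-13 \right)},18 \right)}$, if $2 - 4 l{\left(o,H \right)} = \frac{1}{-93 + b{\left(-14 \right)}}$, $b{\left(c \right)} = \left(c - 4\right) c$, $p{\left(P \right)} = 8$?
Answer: $\frac{1466935}{636} \approx 2306.5$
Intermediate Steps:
$b{\left(c \right)} = c \left(-4 + c\right)$ ($b{\left(c \right)} = \left(-4 + c\right) c = c \left(-4 + c\right)$)
$l{\left(o,H \right)} = \frac{317}{636}$ ($l{\left(o,H \right)} = \frac{1}{2} - \frac{1}{4 \left(-93 - 14 \left(-4 - 14\right)\right)} = \frac{1}{2} - \frac{1}{4 \left(-93 - -252\right)} = \frac{1}{2} - \frac{1}{4 \left(-93 + 252\right)} = \frac{1}{2} - \frac{1}{4 \cdot 159} = \frac{1}{2} - \frac{1}{636} = \frac{317}{636}$)
$2307 - l{\left(p{\left(-13 \right)},18 \right)} = 2307 - \frac{317}{636} = \frac{1466935}{636}$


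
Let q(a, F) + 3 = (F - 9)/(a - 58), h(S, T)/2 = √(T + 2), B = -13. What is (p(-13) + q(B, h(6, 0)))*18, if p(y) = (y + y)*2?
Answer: -70128/71 - 36*√2/71 ≈ -988.44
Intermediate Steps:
h(S, T) = 2*√(2 + T) (h(S, T) = 2*√(T + 2) = 2*√(2 + T))
q(a, F) = -3 + (-9 + F)/(-58 + a) (q(a, F) = -3 + (F - 9)/(a - 58) = -3 + (-9 + F)/(-58 + a))
p(y) = 4*y (p(y) = (2*y)*2 = 4*y)
(p(-13) + q(B, h(6, 0)))*18 = (4*(-13) + (165 + 2*√(2 + 0) - 3*(-13))/(-58 - 13))*18 = (-52 + (165 + 2*√2 + 39)/(-71))*18 = (-52 - (204 + 2*√2)/71)*18 = (-52 + (-204/71 - 2*√2/71))*18 = (-3896/71 - 2*√2/71)*18 = -70128/71 - 36*√2/71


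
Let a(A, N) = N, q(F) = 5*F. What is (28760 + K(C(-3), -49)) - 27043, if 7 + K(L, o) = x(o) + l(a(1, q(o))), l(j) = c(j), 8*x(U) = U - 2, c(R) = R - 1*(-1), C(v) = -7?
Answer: 11677/8 ≈ 1459.6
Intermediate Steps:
c(R) = 1 + R (c(R) = R + 1 = 1 + R)
x(U) = -¼ + U/8 (x(U) = (U - 2)/8 = (-2 + U)/8 = -¼ + U/8)
l(j) = 1 + j
K(L, o) = -25/4 + 41*o/8 (K(L, o) = -7 + ((-¼ + o/8) + (1 + 5*o)) = -7 + (¾ + 41*o/8) = -25/4 + 41*o/8)
(28760 + K(C(-3), -49)) - 27043 = (28760 + (-25/4 + (41/8)*(-49))) - 27043 = (28760 + (-25/4 - 2009/8)) - 27043 = (28760 - 2059/8) - 27043 = 228021/8 - 27043 = 11677/8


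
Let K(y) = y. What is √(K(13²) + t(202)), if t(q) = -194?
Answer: 5*I ≈ 5.0*I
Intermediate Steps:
√(K(13²) + t(202)) = √(13² - 194) = √(169 - 194) = √(-25) = 5*I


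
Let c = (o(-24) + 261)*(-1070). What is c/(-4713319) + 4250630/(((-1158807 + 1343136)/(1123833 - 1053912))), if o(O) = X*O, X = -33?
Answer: 11972972103564880/7425652803 ≈ 1.6124e+6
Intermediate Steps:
o(O) = -33*O
c = -1126710 (c = (-33*(-24) + 261)*(-1070) = (792 + 261)*(-1070) = 1053*(-1070) = -1126710)
c/(-4713319) + 4250630/(((-1158807 + 1343136)/(1123833 - 1053912))) = -1126710/(-4713319) + 4250630/(((-1158807 + 1343136)/(1123833 - 1053912))) = -1126710*(-1/4713319) + 4250630/((184329/69921)) = 86670/362563 + 4250630/((184329*(1/69921))) = 86670/362563 + 4250630/(20481/7769) = 86670/362563 + 4250630*(7769/20481) = 86670/362563 + 33023144470/20481 = 11972972103564880/7425652803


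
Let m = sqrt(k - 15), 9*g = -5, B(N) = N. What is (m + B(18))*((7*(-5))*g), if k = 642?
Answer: 350 + 175*sqrt(627)/9 ≈ 836.89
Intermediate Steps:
g = -5/9 (g = (1/9)*(-5) = -5/9 ≈ -0.55556)
m = sqrt(627) (m = sqrt(642 - 15) = sqrt(627) ≈ 25.040)
(m + B(18))*((7*(-5))*g) = (sqrt(627) + 18)*((7*(-5))*(-5/9)) = (18 + sqrt(627))*(-35*(-5/9)) = (18 + sqrt(627))*(175/9) = 350 + 175*sqrt(627)/9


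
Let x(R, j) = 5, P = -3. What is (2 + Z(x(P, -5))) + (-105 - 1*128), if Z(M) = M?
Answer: -226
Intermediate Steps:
(2 + Z(x(P, -5))) + (-105 - 1*128) = (2 + 5) + (-105 - 1*128) = 7 + (-105 - 128) = 7 - 233 = -226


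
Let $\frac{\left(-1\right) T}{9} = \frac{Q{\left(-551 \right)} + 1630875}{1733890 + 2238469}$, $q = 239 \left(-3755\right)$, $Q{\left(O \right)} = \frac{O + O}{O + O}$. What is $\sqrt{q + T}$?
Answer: $\frac{i \sqrt{14161413758173937401}}{3972359} \approx 947.34 i$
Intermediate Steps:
$Q{\left(O \right)} = 1$ ($Q{\left(O \right)} = \frac{2 O}{2 O} = 2 O \frac{1}{2 O} = 1$)
$q = -897445$
$T = - \frac{14677884}{3972359}$ ($T = - 9 \frac{1 + 1630875}{1733890 + 2238469} = - 9 \cdot \frac{1630876}{3972359} = - 9 \cdot 1630876 \cdot \frac{1}{3972359} = \left(-9\right) \frac{1630876}{3972359} = - \frac{14677884}{3972359} \approx -3.695$)
$\sqrt{q + T} = \sqrt{-897445 - \frac{14677884}{3972359}} = \sqrt{- \frac{3564988400639}{3972359}} = \frac{i \sqrt{14161413758173937401}}{3972359}$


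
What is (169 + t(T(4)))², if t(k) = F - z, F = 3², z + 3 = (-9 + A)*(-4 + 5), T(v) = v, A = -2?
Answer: 36864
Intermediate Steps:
z = -14 (z = -3 + (-9 - 2)*(-4 + 5) = -3 - 11*1 = -3 - 11 = -14)
F = 9
t(k) = 23 (t(k) = 9 - 1*(-14) = 9 + 14 = 23)
(169 + t(T(4)))² = (169 + 23)² = 192² = 36864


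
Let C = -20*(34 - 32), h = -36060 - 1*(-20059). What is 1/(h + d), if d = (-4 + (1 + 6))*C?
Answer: -1/16121 ≈ -6.2031e-5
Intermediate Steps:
h = -16001 (h = -36060 + 20059 = -16001)
C = -40 (C = -20*2 = -40)
d = -120 (d = (-4 + (1 + 6))*(-40) = (-4 + 7)*(-40) = 3*(-40) = -120)
1/(h + d) = 1/(-16001 - 120) = 1/(-16121) = -1/16121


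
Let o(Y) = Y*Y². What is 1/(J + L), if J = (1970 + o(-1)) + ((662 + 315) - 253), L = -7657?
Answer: -1/4964 ≈ -0.00020145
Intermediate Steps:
o(Y) = Y³
J = 2693 (J = (1970 + (-1)³) + ((662 + 315) - 253) = (1970 - 1) + (977 - 253) = 1969 + 724 = 2693)
1/(J + L) = 1/(2693 - 7657) = 1/(-4964) = -1/4964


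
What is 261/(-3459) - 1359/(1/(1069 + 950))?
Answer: -3163625700/1153 ≈ -2.7438e+6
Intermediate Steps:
261/(-3459) - 1359/(1/(1069 + 950)) = 261*(-1/3459) - 1359/(1/2019) = -87/1153 - 1359/1/2019 = -87/1153 - 1359*2019 = -87/1153 - 2743821 = -3163625700/1153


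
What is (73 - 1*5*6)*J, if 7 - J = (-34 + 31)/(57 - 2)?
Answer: 16684/55 ≈ 303.35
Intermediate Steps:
J = 388/55 (J = 7 - (-34 + 31)/(57 - 2) = 7 - (-3)/55 = 7 - 1*(-3/55) = 7 + 3/55 = 388/55 ≈ 7.0545)
(73 - 1*5*6)*J = (73 - 1*5*6)*(388/55) = (73 - 5*6)*(388/55) = (73 - 30)*(388/55) = 43*(388/55) = 16684/55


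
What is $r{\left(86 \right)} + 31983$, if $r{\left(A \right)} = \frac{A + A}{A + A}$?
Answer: $31984$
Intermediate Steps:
$r{\left(A \right)} = 1$ ($r{\left(A \right)} = \frac{2 A}{2 A} = 2 A \frac{1}{2 A} = 1$)
$r{\left(86 \right)} + 31983 = 1 + 31983 = 31984$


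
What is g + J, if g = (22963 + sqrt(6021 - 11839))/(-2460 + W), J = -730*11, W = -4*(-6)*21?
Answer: -15729643/1956 - I*sqrt(5818)/1956 ≈ -8041.7 - 0.038996*I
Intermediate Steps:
W = 504 (W = 24*21 = 504)
J = -8030
g = -22963/1956 - I*sqrt(5818)/1956 (g = (22963 + sqrt(6021 - 11839))/(-2460 + 504) = (22963 + sqrt(-5818))/(-1956) = (22963 + I*sqrt(5818))*(-1/1956) = -22963/1956 - I*sqrt(5818)/1956 ≈ -11.74 - 0.038996*I)
g + J = (-22963/1956 - I*sqrt(5818)/1956) - 8030 = -15729643/1956 - I*sqrt(5818)/1956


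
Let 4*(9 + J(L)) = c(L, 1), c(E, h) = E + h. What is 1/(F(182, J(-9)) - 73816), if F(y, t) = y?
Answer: -1/73634 ≈ -1.3581e-5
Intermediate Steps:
J(L) = -35/4 + L/4 (J(L) = -9 + (L + 1)/4 = -9 + (1 + L)/4 = -9 + (1/4 + L/4) = -35/4 + L/4)
1/(F(182, J(-9)) - 73816) = 1/(182 - 73816) = 1/(-73634) = -1/73634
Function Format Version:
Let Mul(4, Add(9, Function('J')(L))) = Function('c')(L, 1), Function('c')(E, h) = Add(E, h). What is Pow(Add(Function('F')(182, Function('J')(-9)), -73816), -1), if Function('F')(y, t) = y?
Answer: Rational(-1, 73634) ≈ -1.3581e-5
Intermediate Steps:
Function('J')(L) = Add(Rational(-35, 4), Mul(Rational(1, 4), L)) (Function('J')(L) = Add(-9, Mul(Rational(1, 4), Add(L, 1))) = Add(-9, Mul(Rational(1, 4), Add(1, L))) = Add(-9, Add(Rational(1, 4), Mul(Rational(1, 4), L))) = Add(Rational(-35, 4), Mul(Rational(1, 4), L)))
Pow(Add(Function('F')(182, Function('J')(-9)), -73816), -1) = Pow(Add(182, -73816), -1) = Pow(-73634, -1) = Rational(-1, 73634)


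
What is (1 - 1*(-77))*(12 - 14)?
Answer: -156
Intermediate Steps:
(1 - 1*(-77))*(12 - 14) = (1 + 77)*(-2) = 78*(-2) = -156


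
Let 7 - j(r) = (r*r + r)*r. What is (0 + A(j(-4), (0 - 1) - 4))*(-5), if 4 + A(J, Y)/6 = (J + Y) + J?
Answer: -3030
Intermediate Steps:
j(r) = 7 - r*(r + r**2) (j(r) = 7 - (r*r + r)*r = 7 - (r**2 + r)*r = 7 - (r + r**2)*r = 7 - r*(r + r**2))
A(J, Y) = -24 + 6*Y + 12*J (A(J, Y) = -24 + 6*((J + Y) + J) = -24 + 6*(Y + 2*J) = -24 + (6*Y + 12*J) = -24 + 6*Y + 12*J)
(0 + A(j(-4), (0 - 1) - 4))*(-5) = (0 + (-24 + 6*((0 - 1) - 4) + 12*(7 - 1*(-4)**2 - 1*(-4)**3)))*(-5) = (0 + (-24 + 6*(-1 - 4) + 12*(7 - 1*16 - 1*(-64))))*(-5) = (0 + (-24 + 6*(-5) + 12*(7 - 16 + 64)))*(-5) = (0 + (-24 - 30 + 12*55))*(-5) = (0 + (-24 - 30 + 660))*(-5) = (0 + 606)*(-5) = 606*(-5) = -3030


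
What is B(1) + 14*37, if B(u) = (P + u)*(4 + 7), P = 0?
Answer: 529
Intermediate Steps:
B(u) = 11*u (B(u) = (0 + u)*(4 + 7) = u*11 = 11*u)
B(1) + 14*37 = 11*1 + 14*37 = 11 + 518 = 529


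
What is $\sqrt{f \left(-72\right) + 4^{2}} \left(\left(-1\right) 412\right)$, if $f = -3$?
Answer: $- 824 \sqrt{58} \approx -6275.4$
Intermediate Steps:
$\sqrt{f \left(-72\right) + 4^{2}} \left(\left(-1\right) 412\right) = \sqrt{\left(-3\right) \left(-72\right) + 4^{2}} \left(\left(-1\right) 412\right) = \sqrt{216 + 16} \left(-412\right) = \sqrt{232} \left(-412\right) = 2 \sqrt{58} \left(-412\right) = - 824 \sqrt{58}$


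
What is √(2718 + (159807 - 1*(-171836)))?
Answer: √334361 ≈ 578.24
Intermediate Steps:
√(2718 + (159807 - 1*(-171836))) = √(2718 + (159807 + 171836)) = √(2718 + 331643) = √334361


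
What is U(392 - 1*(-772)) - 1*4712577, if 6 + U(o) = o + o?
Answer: -4710255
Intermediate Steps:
U(o) = -6 + 2*o (U(o) = -6 + (o + o) = -6 + 2*o)
U(392 - 1*(-772)) - 1*4712577 = (-6 + 2*(392 - 1*(-772))) - 1*4712577 = (-6 + 2*(392 + 772)) - 4712577 = (-6 + 2*1164) - 4712577 = (-6 + 2328) - 4712577 = 2322 - 4712577 = -4710255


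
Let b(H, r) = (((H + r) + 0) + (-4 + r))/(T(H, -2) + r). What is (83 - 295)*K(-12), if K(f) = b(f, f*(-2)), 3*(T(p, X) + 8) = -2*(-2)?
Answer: -5088/13 ≈ -391.38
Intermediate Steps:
T(p, X) = -20/3 (T(p, X) = -8 + (-2*(-2))/3 = -8 + (⅓)*4 = -8 + 4/3 = -20/3)
b(H, r) = (-4 + H + 2*r)/(-20/3 + r) (b(H, r) = (((H + r) + 0) + (-4 + r))/(-20/3 + r) = ((H + r) + (-4 + r))/(-20/3 + r) = (-4 + H + 2*r)/(-20/3 + r))
K(f) = 3*(-4 - 3*f)/(-20 - 6*f) (K(f) = 3*(-4 + f + 2*(f*(-2)))/(-20 + 3*(f*(-2))) = 3*(-4 + f + 2*(-2*f))/(-20 + 3*(-2*f)) = 3*(-4 + f - 4*f)/(-20 - 6*f) = 3*(-4 - 3*f)/(-20 - 6*f))
(83 - 295)*K(-12) = (83 - 295)*(3*(4 + 3*(-12))/(2*(10 + 3*(-12)))) = -318*(4 - 36)/(10 - 36) = -318*(-32)/(-26) = -318*(-1)*(-32)/26 = -212*24/13 = -5088/13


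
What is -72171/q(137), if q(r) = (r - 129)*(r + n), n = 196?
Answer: -8019/296 ≈ -27.091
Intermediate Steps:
q(r) = (-129 + r)*(196 + r) (q(r) = (r - 129)*(r + 196) = (-129 + r)*(196 + r))
-72171/q(137) = -72171/(-25284 + 137² + 67*137) = -72171/(-25284 + 18769 + 9179) = -72171/2664 = -72171*1/2664 = -8019/296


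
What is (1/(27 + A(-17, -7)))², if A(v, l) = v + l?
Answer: ⅑ ≈ 0.11111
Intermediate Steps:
A(v, l) = l + v
(1/(27 + A(-17, -7)))² = (1/(27 + (-7 - 17)))² = (1/(27 - 24))² = (1/3)² = (⅓)² = ⅑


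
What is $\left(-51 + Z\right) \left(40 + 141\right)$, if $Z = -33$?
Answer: $-15204$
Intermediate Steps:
$\left(-51 + Z\right) \left(40 + 141\right) = \left(-51 - 33\right) \left(40 + 141\right) = \left(-84\right) 181 = -15204$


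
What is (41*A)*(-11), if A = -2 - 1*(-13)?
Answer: -4961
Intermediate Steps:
A = 11 (A = -2 + 13 = 11)
(41*A)*(-11) = (41*11)*(-11) = 451*(-11) = -4961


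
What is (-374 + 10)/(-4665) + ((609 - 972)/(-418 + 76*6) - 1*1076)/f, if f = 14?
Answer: -27463181/354540 ≈ -77.461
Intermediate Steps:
(-374 + 10)/(-4665) + ((609 - 972)/(-418 + 76*6) - 1*1076)/f = (-374 + 10)/(-4665) + ((609 - 972)/(-418 + 76*6) - 1*1076)/14 = -364*(-1/4665) + (-363/(-418 + 456) - 1076)*(1/14) = 364/4665 + (-363/38 - 1076)*(1/14) = 364/4665 - 41251/38*1/14 = 364/4665 - 5893/76 = -27463181/354540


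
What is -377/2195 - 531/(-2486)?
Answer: 228323/5456770 ≈ 0.041842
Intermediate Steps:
-377/2195 - 531/(-2486) = -377*1/2195 - 531*(-1/2486) = -377/2195 + 531/2486 = 228323/5456770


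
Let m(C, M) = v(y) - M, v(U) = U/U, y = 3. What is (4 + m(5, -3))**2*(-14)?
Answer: -896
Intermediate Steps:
v(U) = 1
m(C, M) = 1 - M
(4 + m(5, -3))**2*(-14) = (4 + (1 - 1*(-3)))**2*(-14) = (4 + (1 + 3))**2*(-14) = (4 + 4)**2*(-14) = 8**2*(-14) = 64*(-14) = -896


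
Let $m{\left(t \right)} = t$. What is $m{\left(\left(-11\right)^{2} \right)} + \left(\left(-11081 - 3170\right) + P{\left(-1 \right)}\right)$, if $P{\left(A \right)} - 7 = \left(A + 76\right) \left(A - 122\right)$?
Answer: $-23348$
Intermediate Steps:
$P{\left(A \right)} = 7 + \left(-122 + A\right) \left(76 + A\right)$ ($P{\left(A \right)} = 7 + \left(A + 76\right) \left(A - 122\right) = 7 + \left(76 + A\right) \left(-122 + A\right) = 7 + \left(-122 + A\right) \left(76 + A\right)$)
$m{\left(\left(-11\right)^{2} \right)} + \left(\left(-11081 - 3170\right) + P{\left(-1 \right)}\right) = \left(-11\right)^{2} - 23469 = 121 + \left(-14251 + \left(-9265 + 1 + 46\right)\right) = 121 - 23469 = -23348$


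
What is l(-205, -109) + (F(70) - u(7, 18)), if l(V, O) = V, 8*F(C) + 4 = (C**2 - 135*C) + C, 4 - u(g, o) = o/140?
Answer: -26928/35 ≈ -769.37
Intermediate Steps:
u(g, o) = 4 - o/140
F(C) = -1/2 - 67*C/4 + C**2/8 (F(C) = -1/2 + ((C**2 - 135*C) + C)/8 = -1/2 + (C**2 - 134*C)/8 = -1/2 + (-67*C/4 + C**2/8) = -1/2 - 67*C/4 + C**2/8)
l(-205, -109) + (F(70) - u(7, 18)) = -205 + ((-1/2 - 67/4*70 + (1/8)*70**2) - (4 - 1/140*18)) = -205 + ((-1/2 - 2345/2 + (1/8)*4900) - (4 - 9/70)) = -205 + ((-1/2 - 2345/2 + 1225/2) - 1*271/70) = -205 + (-1121/2 - 271/70) = -205 - 19753/35 = -26928/35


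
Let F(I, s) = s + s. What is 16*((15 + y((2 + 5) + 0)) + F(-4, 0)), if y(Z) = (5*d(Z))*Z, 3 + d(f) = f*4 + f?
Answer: 18160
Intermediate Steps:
F(I, s) = 2*s
d(f) = -3 + 5*f (d(f) = -3 + (f*4 + f) = -3 + (4*f + f) = -3 + 5*f)
y(Z) = Z*(-15 + 25*Z) (y(Z) = (5*(-3 + 5*Z))*Z = (-15 + 25*Z)*Z = Z*(-15 + 25*Z))
16*((15 + y((2 + 5) + 0)) + F(-4, 0)) = 16*((15 + 5*((2 + 5) + 0)*(-3 + 5*((2 + 5) + 0))) + 2*0) = 16*((15 + 5*(7 + 0)*(-3 + 5*(7 + 0))) + 0) = 16*((15 + 5*7*(-3 + 5*7)) + 0) = 16*((15 + 5*7*(-3 + 35)) + 0) = 16*((15 + 5*7*32) + 0) = 16*((15 + 1120) + 0) = 16*(1135 + 0) = 16*1135 = 18160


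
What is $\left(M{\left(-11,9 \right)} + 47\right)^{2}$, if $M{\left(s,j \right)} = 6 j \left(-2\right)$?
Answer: $3721$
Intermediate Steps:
$M{\left(s,j \right)} = - 12 j$
$\left(M{\left(-11,9 \right)} + 47\right)^{2} = \left(\left(-12\right) 9 + 47\right)^{2} = \left(-108 + 47\right)^{2} = \left(-61\right)^{2} = 3721$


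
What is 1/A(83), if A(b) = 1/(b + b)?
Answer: 166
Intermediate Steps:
A(b) = 1/(2*b)
1/A(83) = 1/((1/2)/83) = 1/((1/2)*(1/83)) = 1/(1/166) = 166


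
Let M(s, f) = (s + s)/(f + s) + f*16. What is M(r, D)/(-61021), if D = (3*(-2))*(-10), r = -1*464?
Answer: -97192/6163121 ≈ -0.015770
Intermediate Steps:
r = -464
D = 60 (D = -6*(-10) = 60)
M(s, f) = 16*f + 2*s/(f + s) (M(s, f) = (2*s)/(f + s) + 16*f = 2*s/(f + s) + 16*f = 16*f + 2*s/(f + s))
M(r, D)/(-61021) = (2*(-464 + 8*60**2 + 8*60*(-464))/(60 - 464))/(-61021) = (2*(-464 + 8*3600 - 222720)/(-404))*(-1/61021) = (2*(-1/404)*(-464 + 28800 - 222720))*(-1/61021) = (2*(-1/404)*(-194384))*(-1/61021) = (97192/101)*(-1/61021) = -97192/6163121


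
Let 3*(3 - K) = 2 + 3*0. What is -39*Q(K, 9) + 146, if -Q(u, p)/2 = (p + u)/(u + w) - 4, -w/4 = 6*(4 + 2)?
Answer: -4306/25 ≈ -172.24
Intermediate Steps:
w = -144 (w = -24*(4 + 2) = -24*6 = -4*36 = -144)
K = 7/3 (K = 3 - (2 + 3*0)/3 = 3 - (2 + 0)/3 = 3 - ⅓*2 = 3 - ⅔ = 7/3 ≈ 2.3333)
Q(u, p) = 8 - 2*(p + u)/(-144 + u) (Q(u, p) = -2*((p + u)/(u - 144) - 4) = -2*((p + u)/(-144 + u) - 4) = -2*(-4 + (p + u)/(-144 + u)) = 8 - 2*(p + u)/(-144 + u))
-39*Q(K, 9) + 146 = -78*(-576 - 1*9 + 3*(7/3))/(-144 + 7/3) + 146 = -78*(-576 - 9 + 7)/(-425/3) + 146 = -78*(-3)*(-578)/425 + 146 = -39*204/25 + 146 = -7956/25 + 146 = -4306/25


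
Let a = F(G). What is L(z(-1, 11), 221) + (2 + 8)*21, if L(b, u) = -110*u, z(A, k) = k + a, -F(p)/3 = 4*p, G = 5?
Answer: -24100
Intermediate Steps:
F(p) = -12*p
a = -60 (a = -12*5 = -60)
z(A, k) = -60 + k (z(A, k) = k - 60 = -60 + k)
L(z(-1, 11), 221) + (2 + 8)*21 = -110*221 + (2 + 8)*21 = -24310 + 10*21 = -24310 + 210 = -24100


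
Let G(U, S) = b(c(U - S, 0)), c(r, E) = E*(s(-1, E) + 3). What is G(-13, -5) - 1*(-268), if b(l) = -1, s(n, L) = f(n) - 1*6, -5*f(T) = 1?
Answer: 267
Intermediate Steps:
f(T) = -1/5 (f(T) = -1/5*1 = -1/5)
s(n, L) = -31/5 (s(n, L) = -1/5 - 1*6 = -1/5 - 6 = -31/5)
c(r, E) = -16*E/5 (c(r, E) = E*(-31/5 + 3) = E*(-16/5) = -16*E/5)
G(U, S) = -1
G(-13, -5) - 1*(-268) = -1 - 1*(-268) = -1 + 268 = 267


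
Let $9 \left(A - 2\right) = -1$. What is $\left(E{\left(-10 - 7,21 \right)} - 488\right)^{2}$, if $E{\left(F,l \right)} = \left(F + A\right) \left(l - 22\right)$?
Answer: $\frac{18113536}{81} \approx 2.2362 \cdot 10^{5}$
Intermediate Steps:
$A = \frac{17}{9}$ ($A = 2 + \frac{1}{9} \left(-1\right) = 2 - \frac{1}{9} = \frac{17}{9} \approx 1.8889$)
$E{\left(F,l \right)} = \left(-22 + l\right) \left(\frac{17}{9} + F\right)$ ($E{\left(F,l \right)} = \left(F + \frac{17}{9}\right) \left(l - 22\right) = \left(\frac{17}{9} + F\right) \left(-22 + l\right) = \left(-22 + l\right) \left(\frac{17}{9} + F\right)$)
$\left(E{\left(-10 - 7,21 \right)} - 488\right)^{2} = \left(\left(- \frac{374}{9} - 22 \left(-10 - 7\right) + \frac{17}{9} \cdot 21 + \left(-10 - 7\right) 21\right) - 488\right)^{2} = \left(\left(- \frac{374}{9} - -374 + \frac{119}{3} - 357\right) - 488\right)^{2} = \left(\left(- \frac{374}{9} + 374 + \frac{119}{3} - 357\right) - 488\right)^{2} = \left(\frac{136}{9} - 488\right)^{2} = \left(- \frac{4256}{9}\right)^{2} = \frac{18113536}{81}$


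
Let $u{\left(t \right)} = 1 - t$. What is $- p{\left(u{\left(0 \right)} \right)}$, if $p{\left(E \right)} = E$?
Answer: $-1$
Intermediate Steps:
$- p{\left(u{\left(0 \right)} \right)} = - (1 - 0) = - (1 + 0) = \left(-1\right) 1 = -1$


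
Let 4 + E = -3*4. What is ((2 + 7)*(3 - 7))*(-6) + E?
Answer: 200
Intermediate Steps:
E = -16 (E = -4 - 3*4 = -4 - 12 = -16)
((2 + 7)*(3 - 7))*(-6) + E = ((2 + 7)*(3 - 7))*(-6) - 16 = (9*(-4))*(-6) - 16 = -36*(-6) - 16 = 216 - 16 = 200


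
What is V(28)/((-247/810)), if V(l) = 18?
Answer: -14580/247 ≈ -59.028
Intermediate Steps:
V(28)/((-247/810)) = 18/((-247/810)) = 18/((-247*1/810)) = 18/(-247/810) = 18*(-810/247) = -14580/247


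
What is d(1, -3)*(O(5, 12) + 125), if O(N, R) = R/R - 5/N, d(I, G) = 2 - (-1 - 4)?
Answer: 875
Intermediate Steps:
d(I, G) = 7 (d(I, G) = 2 - 1*(-5) = 2 + 5 = 7)
O(N, R) = 1 - 5/N
d(1, -3)*(O(5, 12) + 125) = 7*((-5 + 5)/5 + 125) = 7*((⅕)*0 + 125) = 7*(0 + 125) = 7*125 = 875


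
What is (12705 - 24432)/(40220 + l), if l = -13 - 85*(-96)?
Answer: -11727/48367 ≈ -0.24246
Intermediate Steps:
l = 8147 (l = -13 + 8160 = 8147)
(12705 - 24432)/(40220 + l) = (12705 - 24432)/(40220 + 8147) = -11727/48367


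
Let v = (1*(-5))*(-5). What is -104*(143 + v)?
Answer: -17472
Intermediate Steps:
v = 25 (v = -5*(-5) = 25)
-104*(143 + v) = -104*(143 + 25) = -104*168 = -17472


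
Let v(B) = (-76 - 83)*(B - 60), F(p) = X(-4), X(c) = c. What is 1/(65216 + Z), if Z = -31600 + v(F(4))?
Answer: 1/43792 ≈ 2.2835e-5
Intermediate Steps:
F(p) = -4
v(B) = 9540 - 159*B (v(B) = -159*(-60 + B) = 9540 - 159*B)
Z = -21424 (Z = -31600 + (9540 - 159*(-4)) = -31600 + (9540 + 636) = -31600 + 10176 = -21424)
1/(65216 + Z) = 1/(65216 - 21424) = 1/43792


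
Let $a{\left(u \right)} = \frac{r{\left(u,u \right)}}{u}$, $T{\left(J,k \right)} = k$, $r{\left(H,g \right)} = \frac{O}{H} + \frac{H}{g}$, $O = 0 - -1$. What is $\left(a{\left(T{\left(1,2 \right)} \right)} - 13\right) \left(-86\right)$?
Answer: $\frac{2107}{2} \approx 1053.5$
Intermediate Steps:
$O = 1$ ($O = 0 + 1 = 1$)
$r{\left(H,g \right)} = \frac{1}{H} + \frac{H}{g}$ ($r{\left(H,g \right)} = 1 \frac{1}{H} + \frac{H}{g} = \frac{1}{H} + \frac{H}{g}$)
$a{\left(u \right)} = \frac{1 + \frac{1}{u}}{u}$ ($a{\left(u \right)} = \frac{\frac{1}{u} + \frac{u}{u}}{u} = \frac{\frac{1}{u} + 1}{u} = \frac{1 + \frac{1}{u}}{u}$)
$\left(a{\left(T{\left(1,2 \right)} \right)} - 13\right) \left(-86\right) = \left(\frac{1 + 2}{4} - 13\right) \left(-86\right) = \left(\frac{1}{4} \cdot 3 - 13\right) \left(-86\right) = \left(\frac{3}{4} - 13\right) \left(-86\right) = \left(- \frac{49}{4}\right) \left(-86\right) = \frac{2107}{2}$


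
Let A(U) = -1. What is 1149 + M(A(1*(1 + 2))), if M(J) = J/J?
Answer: 1150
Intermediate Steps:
M(J) = 1
1149 + M(A(1*(1 + 2))) = 1149 + 1 = 1150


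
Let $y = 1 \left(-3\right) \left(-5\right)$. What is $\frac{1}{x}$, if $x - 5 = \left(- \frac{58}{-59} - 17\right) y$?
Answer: $- \frac{59}{13880} \approx -0.0042507$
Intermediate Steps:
$y = 15$ ($y = \left(-3\right) \left(-5\right) = 15$)
$x = - \frac{13880}{59}$ ($x = 5 + \left(- \frac{58}{-59} - 17\right) 15 = 5 + \left(\left(-58\right) \left(- \frac{1}{59}\right) - 17\right) 15 = 5 + \left(\frac{58}{59} - 17\right) 15 = 5 - \frac{14175}{59} = - \frac{13880}{59} \approx -235.25$)
$\frac{1}{x} = \frac{1}{- \frac{13880}{59}} = - \frac{59}{13880}$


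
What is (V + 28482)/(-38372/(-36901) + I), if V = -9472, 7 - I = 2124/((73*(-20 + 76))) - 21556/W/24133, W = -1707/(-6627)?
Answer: 9844524121692010940/5690240746196927 ≈ 1730.1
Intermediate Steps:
W = 569/2209 (W = -1707*(-1/6627) = 569/2209 ≈ 0.25758)
I = 139609679259/14033773894 (I = 7 - (2124/((73*(-20 + 76))) - 21556/569/2209/24133) = 7 - (2124/((73*56)) - 21556*2209/569*(1/24133)) = 7 - (2124/4088 - 47617204/569*1/24133) = 7 - (2124*(1/4088) - 47617204/13731677) = 7 - (531/1022 - 47617204/13731677) = 7 - 1*(-41373262001/14033773894) = 7 + 41373262001/14033773894 = 139609679259/14033773894 ≈ 9.9481)
(V + 28482)/(-38372/(-36901) + I) = (-9472 + 28482)/(-38372/(-36901) + 139609679259/14033773894) = 19010/(-38372*(-1/36901) + 139609679259/14033773894) = 19010/(38372/36901 + 139609679259/14033773894) = 19010/(5690240746196927/517860290462494) = 19010*(517860290462494/5690240746196927) = 9844524121692010940/5690240746196927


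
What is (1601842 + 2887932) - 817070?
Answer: 3672704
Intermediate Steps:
(1601842 + 2887932) - 817070 = 4489774 - 817070 = 3672704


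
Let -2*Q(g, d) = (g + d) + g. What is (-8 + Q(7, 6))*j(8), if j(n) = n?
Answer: -144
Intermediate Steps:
Q(g, d) = -g - d/2 (Q(g, d) = -((g + d) + g)/2 = -((d + g) + g)/2 = -(d + 2*g)/2 = -g - d/2)
(-8 + Q(7, 6))*j(8) = (-8 + (-1*7 - ½*6))*8 = (-8 + (-7 - 3))*8 = (-8 - 10)*8 = -18*8 = -144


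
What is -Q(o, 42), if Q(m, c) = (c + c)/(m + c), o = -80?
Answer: 42/19 ≈ 2.2105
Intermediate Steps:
Q(m, c) = 2*c/(c + m) (Q(m, c) = (2*c)/(c + m) = 2*c/(c + m))
-Q(o, 42) = -2*42/(42 - 80) = -2*42/(-38) = -2*42*(-1)/38 = -1*(-42/19) = 42/19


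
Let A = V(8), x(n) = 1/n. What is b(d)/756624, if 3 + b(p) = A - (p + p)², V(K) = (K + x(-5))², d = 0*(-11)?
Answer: 241/3152600 ≈ 7.6445e-5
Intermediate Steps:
d = 0
V(K) = (-⅕ + K)² (V(K) = (K + 1/(-5))² = (K - ⅕)² = (-⅕ + K)²)
A = 1521/25 (A = (-1 + 5*8)²/25 = (-1 + 40)²/25 = (1/25)*39² = (1/25)*1521 = 1521/25 ≈ 60.840)
b(p) = 1446/25 - 4*p² (b(p) = -3 + (1521/25 - (p + p)²) = -3 + (1521/25 - (2*p)²) = -3 + (1521/25 - 4*p²) = 1446/25 - 4*p²)
b(d)/756624 = (1446/25 - 4*0²)/756624 = (1446/25 - 4*0)*(1/756624) = (1446/25 + 0)*(1/756624) = (1446/25)*(1/756624) = 241/3152600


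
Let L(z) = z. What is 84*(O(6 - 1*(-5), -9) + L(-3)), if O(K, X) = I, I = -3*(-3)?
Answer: 504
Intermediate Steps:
I = 9
O(K, X) = 9
84*(O(6 - 1*(-5), -9) + L(-3)) = 84*(9 - 3) = 84*6 = 504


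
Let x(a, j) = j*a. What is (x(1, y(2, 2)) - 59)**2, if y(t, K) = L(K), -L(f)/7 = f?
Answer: 5329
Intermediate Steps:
L(f) = -7*f
y(t, K) = -7*K
x(a, j) = a*j
(x(1, y(2, 2)) - 59)**2 = (1*(-7*2) - 59)**2 = (1*(-14) - 59)**2 = (-14 - 59)**2 = (-73)**2 = 5329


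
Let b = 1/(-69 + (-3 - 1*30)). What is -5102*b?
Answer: 2551/51 ≈ 50.020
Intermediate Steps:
b = -1/102 (b = 1/(-69 + (-3 - 30)) = 1/(-69 - 33) = 1/(-102) = -1/102 ≈ -0.0098039)
-5102*b = -5102*(-1/102) = 2551/51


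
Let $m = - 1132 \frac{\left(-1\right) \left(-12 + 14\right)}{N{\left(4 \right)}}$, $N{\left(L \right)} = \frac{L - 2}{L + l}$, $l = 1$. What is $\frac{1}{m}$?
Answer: $\frac{1}{5660} \approx 0.00017668$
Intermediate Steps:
$N{\left(L \right)} = \frac{-2 + L}{1 + L}$ ($N{\left(L \right)} = \frac{L - 2}{L + 1} = \frac{-2 + L}{1 + L}$)
$m = 5660$ ($m = - 1132 \frac{\left(-1\right) \left(-12 + 14\right)}{\frac{1}{1 + 4} \left(-2 + 4\right)} = - 1132 \frac{\left(-1\right) 2}{\frac{1}{5} \cdot 2} = - 1132 \left(- \frac{2}{\frac{1}{5} \cdot 2}\right) = - 1132 \left(- \frac{2}{\frac{2}{5}}\right) = - 1132 \left(\left(-2\right) \frac{5}{2}\right) = \left(-1132\right) \left(-5\right) = 5660$)
$\frac{1}{m} = \frac{1}{5660}$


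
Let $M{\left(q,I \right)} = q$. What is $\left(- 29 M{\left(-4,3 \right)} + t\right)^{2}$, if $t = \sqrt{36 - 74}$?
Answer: $\left(116 + i \sqrt{38}\right)^{2} \approx 13418.0 + 1430.1 i$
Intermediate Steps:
$t = i \sqrt{38}$ ($t = \sqrt{-38} = i \sqrt{38} \approx 6.1644 i$)
$\left(- 29 M{\left(-4,3 \right)} + t\right)^{2} = \left(\left(-29\right) \left(-4\right) + i \sqrt{38}\right)^{2} = \left(116 + i \sqrt{38}\right)^{2}$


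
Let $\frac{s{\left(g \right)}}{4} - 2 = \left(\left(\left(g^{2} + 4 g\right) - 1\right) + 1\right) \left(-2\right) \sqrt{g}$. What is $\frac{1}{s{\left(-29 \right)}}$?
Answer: $\frac{1}{121945008} + \frac{725 i \sqrt{29}}{121945008} \approx 8.2004 \cdot 10^{-9} + 3.2016 \cdot 10^{-5} i$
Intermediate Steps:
$s{\left(g \right)} = 8 + 4 \sqrt{g} \left(- 8 g - 2 g^{2}\right)$ ($s{\left(g \right)} = 8 + 4 \left(\left(\left(g^{2} + 4 g\right) - 1\right) + 1\right) \left(-2\right) \sqrt{g} = 8 + 4 \left(\left(-1 + g^{2} + 4 g\right) + 1\right) \left(-2\right) \sqrt{g} = 8 + 4 \left(g^{2} + 4 g\right) \left(-2\right) \sqrt{g} = 8 + 4 \left(- 8 g - 2 g^{2}\right) \sqrt{g} = 8 + 4 \sqrt{g} \left(- 8 g - 2 g^{2}\right)$)
$\frac{1}{s{\left(-29 \right)}} = \frac{1}{8 - 32 \left(-29\right)^{\frac{3}{2}} - 8 \left(-29\right)^{\frac{5}{2}}} = \frac{1}{8 - 32 \left(- 29 i \sqrt{29}\right) - 8 \cdot 841 i \sqrt{29}} = \frac{1}{8 + 928 i \sqrt{29} - 6728 i \sqrt{29}} = \frac{1}{8 - 5800 i \sqrt{29}}$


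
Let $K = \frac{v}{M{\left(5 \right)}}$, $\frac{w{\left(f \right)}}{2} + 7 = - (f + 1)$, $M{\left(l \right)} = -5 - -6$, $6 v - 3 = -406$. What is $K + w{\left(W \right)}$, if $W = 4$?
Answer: $- \frac{547}{6} \approx -91.167$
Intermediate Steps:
$v = - \frac{403}{6}$ ($v = \frac{1}{2} + \frac{1}{6} \left(-406\right) = \frac{1}{2} - \frac{203}{3} = - \frac{403}{6} \approx -67.167$)
$M{\left(l \right)} = 1$ ($M{\left(l \right)} = -5 + 6 = 1$)
$w{\left(f \right)} = -16 - 2 f$ ($w{\left(f \right)} = -14 + 2 \left(- (f + 1)\right) = -14 + 2 \left(- (1 + f)\right) = -14 + 2 \left(-1 - f\right) = -14 - \left(2 + 2 f\right) = -16 - 2 f$)
$K = - \frac{403}{6}$ ($K = - \frac{403}{6 \cdot 1} = \left(- \frac{403}{6}\right) 1 = - \frac{403}{6} \approx -67.167$)
$K + w{\left(W \right)} = - \frac{403}{6} - 24 = - \frac{547}{6}$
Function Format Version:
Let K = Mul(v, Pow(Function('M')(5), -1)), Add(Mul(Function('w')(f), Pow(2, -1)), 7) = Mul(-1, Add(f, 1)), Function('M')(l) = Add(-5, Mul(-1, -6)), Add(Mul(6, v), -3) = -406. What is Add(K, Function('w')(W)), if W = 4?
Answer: Rational(-547, 6) ≈ -91.167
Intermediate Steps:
v = Rational(-403, 6) (v = Add(Rational(1, 2), Mul(Rational(1, 6), -406)) = Add(Rational(1, 2), Rational(-203, 3)) = Rational(-403, 6) ≈ -67.167)
Function('M')(l) = 1 (Function('M')(l) = Add(-5, 6) = 1)
Function('w')(f) = Add(-16, Mul(-2, f)) (Function('w')(f) = Add(-14, Mul(2, Mul(-1, Add(f, 1)))) = Add(-14, Mul(2, Mul(-1, Add(1, f)))) = Add(-14, Mul(2, Add(-1, Mul(-1, f)))) = Add(-14, Add(-2, Mul(-2, f))) = Add(-16, Mul(-2, f)))
K = Rational(-403, 6) (K = Mul(Rational(-403, 6), Pow(1, -1)) = Mul(Rational(-403, 6), 1) = Rational(-403, 6) ≈ -67.167)
Add(K, Function('w')(W)) = Add(Rational(-403, 6), Add(-16, Mul(-2, 4))) = Add(Rational(-403, 6), Add(-16, -8)) = Add(Rational(-403, 6), -24) = Rational(-547, 6)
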